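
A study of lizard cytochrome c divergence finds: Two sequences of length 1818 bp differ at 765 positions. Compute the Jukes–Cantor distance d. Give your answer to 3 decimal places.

0.618

p = 765/1818 ≈ 0.420792.
d = −(3/4) ln(1 − 4p/3) = −0.75 ln(1 − 0.561056) = −0.75 ln(0.438944)
  = −0.75 × (-0.823383) = 0.617537 substitutions/site.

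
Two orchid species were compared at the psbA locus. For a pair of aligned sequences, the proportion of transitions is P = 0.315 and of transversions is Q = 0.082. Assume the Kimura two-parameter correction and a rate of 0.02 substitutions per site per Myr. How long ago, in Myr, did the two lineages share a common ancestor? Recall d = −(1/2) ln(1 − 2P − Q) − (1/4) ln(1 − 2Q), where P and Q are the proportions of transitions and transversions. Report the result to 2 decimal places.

16.68

Under the Kimura two-parameter model, d = −½ ln(1 − 2P − Q) − ¼ ln(1 − 2Q).
1 − 2P − Q = 0.288, giving −½ ln(0.288) = 0.622397.
1 − 2Q = 0.836, giving −¼ ln(0.836) = 0.044782.
d = 0.622397 + 0.044782 = 0.667179.
Under a molecular clock d = 2μt, so t = d/(2μ) = 0.667179 / (2 × 0.02) = 16.68 Myr.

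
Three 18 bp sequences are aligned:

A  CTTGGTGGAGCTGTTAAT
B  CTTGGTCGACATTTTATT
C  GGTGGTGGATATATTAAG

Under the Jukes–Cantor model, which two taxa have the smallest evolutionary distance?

A and B

A–B: 5/18 differ, p = 0.278, d = 0.347.
A–C: 6/18 differ, p = 0.333, d = 0.441.
B–C: 7/18 differ, p = 0.389, d = 0.548.
The smallest distance is between A and B.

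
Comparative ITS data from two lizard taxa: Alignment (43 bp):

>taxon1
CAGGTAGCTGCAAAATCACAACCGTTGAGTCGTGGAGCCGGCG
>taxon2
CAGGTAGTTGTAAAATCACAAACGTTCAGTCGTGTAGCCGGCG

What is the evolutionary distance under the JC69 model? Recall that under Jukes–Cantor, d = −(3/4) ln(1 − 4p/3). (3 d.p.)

0.126

The sequences differ at 5 of 43 sites (8, 11, 22, 27, 35), so p = 5/43 ≈ 0.116279.
d = −(3/4) ln(1 − 4p/3) = −0.75 ln(1 − 0.155039) = −0.75 ln(0.844961)
  = −0.75 × (-0.168465) = 0.126349 substitutions/site.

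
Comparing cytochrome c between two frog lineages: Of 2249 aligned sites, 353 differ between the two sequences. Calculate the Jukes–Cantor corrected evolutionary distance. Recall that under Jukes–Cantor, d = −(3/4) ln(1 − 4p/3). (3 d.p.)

0.176

p = 353/2249 ≈ 0.156959.
d = −(3/4) ln(1 − 4p/3) = −0.75 ln(1 − 0.209279) = −0.75 ln(0.790721)
  = −0.75 × (-0.234810) = 0.176108 substitutions/site.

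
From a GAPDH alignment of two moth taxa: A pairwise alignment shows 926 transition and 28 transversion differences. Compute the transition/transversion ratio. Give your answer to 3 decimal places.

R = 926/28 = 33.071428… ≈ 33.071 (to 3 d.p.).

33.071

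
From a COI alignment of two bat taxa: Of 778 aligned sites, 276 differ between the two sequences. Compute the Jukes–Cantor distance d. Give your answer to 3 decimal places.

p = 276/778 ≈ 0.354756.
d = −(3/4) ln(1 − 4p/3) = −0.75 ln(1 − 0.473008) = −0.75 ln(0.526992)
  = −0.75 × (-0.640570) = 0.480428 substitutions/site.

0.480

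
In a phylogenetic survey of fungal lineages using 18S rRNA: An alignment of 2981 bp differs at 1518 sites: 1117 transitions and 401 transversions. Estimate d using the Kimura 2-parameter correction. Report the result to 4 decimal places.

1.1551

P = 1117/2981 ≈ 0.374706 and Q = 401/2981 ≈ 0.134519.
Under the Kimura two-parameter model, d = −½ ln(1 − 2P − Q) − ¼ ln(1 − 2Q).
1 − 2P − Q = 0.116069, giving −½ ln(0.116069) = 1.076785.
1 − 2Q = 0.730962, giving −¼ ln(0.730962) = 0.078348.
d = 1.076785 + 0.078348 = 1.155133.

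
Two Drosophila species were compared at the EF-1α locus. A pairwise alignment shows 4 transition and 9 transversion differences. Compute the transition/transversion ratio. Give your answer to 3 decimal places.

0.444

R = 4/9 = 0.444444… ≈ 0.444 (to 3 d.p.).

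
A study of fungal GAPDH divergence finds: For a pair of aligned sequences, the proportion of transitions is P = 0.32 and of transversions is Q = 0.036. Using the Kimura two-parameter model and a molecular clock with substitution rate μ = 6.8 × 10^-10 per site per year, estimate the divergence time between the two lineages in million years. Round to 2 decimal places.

428.08

Under the Kimura two-parameter model, d = −½ ln(1 − 2P − Q) − ¼ ln(1 − 2Q).
1 − 2P − Q = 0.324, giving −½ ln(0.324) = 0.563506.
1 − 2Q = 0.928, giving −¼ ln(0.928) = 0.018681.
d = 0.563506 + 0.018681 = 0.582187.
Under a molecular clock d = 2μt, so t = d/(2μ) = 0.582187 / (2 × 6.8 × 10^-10) = 428.08 million years.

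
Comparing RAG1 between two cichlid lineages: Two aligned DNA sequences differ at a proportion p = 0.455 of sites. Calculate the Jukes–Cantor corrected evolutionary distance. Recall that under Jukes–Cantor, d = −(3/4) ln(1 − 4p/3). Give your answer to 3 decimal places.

d = −(3/4) ln(1 − 4p/3) = −0.75 ln(1 − 0.606667) = −0.75 ln(0.393333)
  = −0.75 × (-0.933099) = 0.699824 substitutions/site.

0.700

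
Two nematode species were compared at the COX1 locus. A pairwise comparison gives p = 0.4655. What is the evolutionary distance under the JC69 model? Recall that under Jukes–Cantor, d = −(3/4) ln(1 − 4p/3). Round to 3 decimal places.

d = −(3/4) ln(1 − 4p/3) = −0.75 ln(1 − 0.620667) = −0.75 ln(0.379333)
  = −0.75 × (-0.969341) = 0.727006 substitutions/site.

0.727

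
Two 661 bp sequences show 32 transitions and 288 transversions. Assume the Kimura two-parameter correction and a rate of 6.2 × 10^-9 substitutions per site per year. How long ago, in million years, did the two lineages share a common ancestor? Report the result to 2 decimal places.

72.01

P = 32/661 ≈ 0.048411 and Q = 288/661 ≈ 0.435703.
Under the Kimura two-parameter model, d = −½ ln(1 − 2P − Q) − ¼ ln(1 − 2Q).
1 − 2P − Q = 0.467475, giving −½ ln(0.467475) = 0.380205.
1 − 2Q = 0.128594, giving −¼ ln(0.128594) = 0.512774.
d = 0.380205 + 0.512774 = 0.892979.
Under a molecular clock d = 2μt, so t = d/(2μ) = 0.892979 / (2 × 6.2 × 10^-9) = 72.01 million years.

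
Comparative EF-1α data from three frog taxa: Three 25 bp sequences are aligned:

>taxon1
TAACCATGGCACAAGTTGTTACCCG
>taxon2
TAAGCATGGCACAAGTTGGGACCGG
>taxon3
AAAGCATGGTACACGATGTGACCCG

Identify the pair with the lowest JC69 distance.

taxon1–taxon2: 4/25 differ, p = 0.160, d = 0.180.
taxon1–taxon3: 6/25 differ, p = 0.240, d = 0.289.
taxon2–taxon3: 6/25 differ, p = 0.240, d = 0.289.
The smallest distance is between taxon1 and taxon2.

taxon1 and taxon2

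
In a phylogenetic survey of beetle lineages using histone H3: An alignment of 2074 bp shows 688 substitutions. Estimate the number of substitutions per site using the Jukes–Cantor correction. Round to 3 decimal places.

p = 688/2074 ≈ 0.331726.
d = −(3/4) ln(1 − 4p/3) = −0.75 ln(1 − 0.442301) = −0.75 ln(0.557699)
  = −0.75 × (-0.583936) = 0.437952 substitutions/site.

0.438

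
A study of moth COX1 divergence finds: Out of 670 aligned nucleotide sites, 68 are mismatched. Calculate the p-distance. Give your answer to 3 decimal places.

p = 68/670 = 0.101492… ≈ 0.101 (to 3 d.p.).

0.101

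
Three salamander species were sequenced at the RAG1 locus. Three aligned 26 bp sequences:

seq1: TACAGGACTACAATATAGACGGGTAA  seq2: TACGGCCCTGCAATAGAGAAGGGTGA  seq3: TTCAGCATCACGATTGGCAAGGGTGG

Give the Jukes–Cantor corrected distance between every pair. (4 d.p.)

d(seq1,seq2) = 0.3335, d(seq1,seq3) = 0.7166, d(seq2,seq3) = 0.6228

seq1–seq2: 7/26 sites differ → p ≈ 0.269231, d = −0.75 ln(1 − 0.358975) = 0.333515 ≈ 0.3335.
seq1–seq3: 12/26 sites differ → p ≈ 0.461538, d = −0.75 ln(1 − 0.615384) = 0.716632 ≈ 0.7166.
seq2–seq3: 11/26 sites differ → p ≈ 0.423077, d = −0.75 ln(1 − 0.564103) = 0.622762 ≈ 0.6228.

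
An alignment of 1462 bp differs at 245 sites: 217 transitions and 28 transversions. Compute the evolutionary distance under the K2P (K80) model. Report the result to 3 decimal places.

0.200

P = 217/1462 ≈ 0.148427 and Q = 28/1462 ≈ 0.019152.
Under the Kimura two-parameter model, d = −½ ln(1 − 2P − Q) − ¼ ln(1 − 2Q).
1 − 2P − Q = 0.683994, giving −½ ln(0.683994) = 0.189903.
1 − 2Q = 0.961696, giving −¼ ln(0.961696) = 0.009764.
d = 0.189903 + 0.009764 = 0.199667.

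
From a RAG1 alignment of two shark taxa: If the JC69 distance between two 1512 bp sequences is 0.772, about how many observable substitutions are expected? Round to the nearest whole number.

Invert JC69: p = (3/4)(1 − e^(−4d/3)) = 0.75 × (1 − e^(-1.029333)) = 0.75 × (1 − 0.357245) = 0.482066.
Expected differing sites = pL ≈ 0.482066 × 1512 = 728.883792 ≈ 729.

729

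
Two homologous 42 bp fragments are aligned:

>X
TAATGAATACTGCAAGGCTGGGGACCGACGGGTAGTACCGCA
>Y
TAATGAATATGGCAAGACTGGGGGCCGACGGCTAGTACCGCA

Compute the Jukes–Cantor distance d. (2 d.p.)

The sequences differ at 5 of 42 sites (10, 11, 17, 24, 32), so p = 5/42 ≈ 0.119048.
d = −(3/4) ln(1 − 4p/3) = −0.75 ln(1 − 0.158731) = −0.75 ln(0.841269)
  = −0.75 × (-0.172844) = 0.129633 substitutions/site.

0.13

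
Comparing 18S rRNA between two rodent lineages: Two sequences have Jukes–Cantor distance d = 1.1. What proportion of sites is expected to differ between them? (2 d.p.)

p = (3/4)(1 − e^(−4d/3)) = 0.75 × (1 − e^(-1.466667)) = 0.75 × (1 − 0.230693) = 0.576980.

0.58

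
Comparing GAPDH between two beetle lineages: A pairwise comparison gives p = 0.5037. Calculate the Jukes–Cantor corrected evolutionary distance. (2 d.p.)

0.84

d = −(3/4) ln(1 − 4p/3) = −0.75 ln(1 − 0.6716) = −0.75 ln(0.3284)
  = −0.75 × (-1.113523) = 0.835142 substitutions/site.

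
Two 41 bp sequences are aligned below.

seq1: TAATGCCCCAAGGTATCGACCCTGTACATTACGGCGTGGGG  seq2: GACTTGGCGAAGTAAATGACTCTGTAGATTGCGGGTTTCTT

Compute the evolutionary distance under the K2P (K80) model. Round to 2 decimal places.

Of 41 sites, 3 differences are transitions and 16 are transversions, so P = 3/41 ≈ 0.073171 and Q = 16/41 ≈ 0.390244.
Under the Kimura two-parameter model, d = −½ ln(1 − 2P − Q) − ¼ ln(1 − 2Q).
1 − 2P − Q = 0.463414, giving −½ ln(0.463414) = 0.384567.
1 − 2Q = 0.219512, giving −¼ ln(0.219512) = 0.379087.
d = 0.384567 + 0.379087 = 0.763654.

0.76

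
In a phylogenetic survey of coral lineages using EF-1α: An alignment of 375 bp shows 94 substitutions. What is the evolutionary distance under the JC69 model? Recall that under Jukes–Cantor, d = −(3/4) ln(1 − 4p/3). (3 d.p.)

p = 94/375 ≈ 0.250667.
d = −(3/4) ln(1 − 4p/3) = −0.75 ln(1 − 0.334223) = −0.75 ln(0.665777)
  = −0.75 × (-0.406800) = 0.305100 substitutions/site.

0.305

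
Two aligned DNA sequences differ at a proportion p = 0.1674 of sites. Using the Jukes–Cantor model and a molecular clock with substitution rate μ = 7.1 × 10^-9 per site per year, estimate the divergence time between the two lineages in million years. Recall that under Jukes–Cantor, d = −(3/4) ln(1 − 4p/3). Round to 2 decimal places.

d = −(3/4) ln(1 − 4p/3) = −0.75 ln(1 − 0.2232) = −0.75 ln(0.7768)
  = −0.75 × (-0.252572) = 0.189429 substitutions/site.
Under a molecular clock d = 2μt, so t = d/(2μ) = 0.189429 / (2 × 7.1 × 10^-9) = 13.34 million years.

13.34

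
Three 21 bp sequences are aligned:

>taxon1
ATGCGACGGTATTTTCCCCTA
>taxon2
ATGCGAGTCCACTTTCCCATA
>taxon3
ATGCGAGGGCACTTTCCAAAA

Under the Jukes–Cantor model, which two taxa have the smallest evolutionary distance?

taxon2 and taxon3

taxon1–taxon2: 6/21 differ, p = 0.286, d = 0.360.
taxon1–taxon3: 6/21 differ, p = 0.286, d = 0.360.
taxon2–taxon3: 4/21 differ, p = 0.190, d = 0.220.
The smallest distance is between taxon2 and taxon3.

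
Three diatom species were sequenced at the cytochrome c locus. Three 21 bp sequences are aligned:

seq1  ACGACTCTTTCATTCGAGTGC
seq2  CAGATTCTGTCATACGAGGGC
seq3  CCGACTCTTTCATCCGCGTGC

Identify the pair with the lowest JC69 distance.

seq1 and seq3

seq1–seq2: 6/21 differ, p = 0.286, d = 0.360.
seq1–seq3: 3/21 differ, p = 0.143, d = 0.158.
seq2–seq3: 6/21 differ, p = 0.286, d = 0.360.
The smallest distance is between seq1 and seq3.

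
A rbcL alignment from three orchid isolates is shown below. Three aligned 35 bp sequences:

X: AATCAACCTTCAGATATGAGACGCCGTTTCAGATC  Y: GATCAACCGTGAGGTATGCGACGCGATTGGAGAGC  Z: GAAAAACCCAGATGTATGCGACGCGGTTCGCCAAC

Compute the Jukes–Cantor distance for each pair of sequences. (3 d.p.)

X–Y: 10/35 sites differ → p ≈ 0.285714, d = −0.75 ln(1 − 0.380952) = 0.359679 ≈ 0.360.
X–Z: 15/35 sites differ → p ≈ 0.428571, d = −0.75 ln(1 − 0.571428) = 0.635472 ≈ 0.635.
Y–Z: 10/35 sites differ → p ≈ 0.285714, d = −0.75 ln(1 − 0.380952) = 0.359679 ≈ 0.360.

d(X,Y) = 0.360, d(X,Z) = 0.635, d(Y,Z) = 0.360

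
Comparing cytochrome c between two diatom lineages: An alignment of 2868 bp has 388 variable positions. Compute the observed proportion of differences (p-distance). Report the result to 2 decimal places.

p = 388/2868 = 0.135285… ≈ 0.14 (to 2 d.p.).

0.14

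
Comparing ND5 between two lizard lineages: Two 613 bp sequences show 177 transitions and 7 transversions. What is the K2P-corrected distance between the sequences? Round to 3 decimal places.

0.450

P = 177/613 ≈ 0.288744 and Q = 7/613 ≈ 0.011419.
Under the Kimura two-parameter model, d = −½ ln(1 − 2P − Q) − ¼ ln(1 − 2Q).
1 − 2P − Q = 0.411093, giving −½ ln(0.411093) = 0.444468.
1 − 2Q = 0.977162, giving −¼ ln(0.977162) = 0.005776.
d = 0.444468 + 0.005776 = 0.450244.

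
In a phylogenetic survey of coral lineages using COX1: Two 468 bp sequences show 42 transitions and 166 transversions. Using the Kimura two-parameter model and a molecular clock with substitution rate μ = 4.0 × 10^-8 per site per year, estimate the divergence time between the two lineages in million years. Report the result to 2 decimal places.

P = 42/468 ≈ 0.089744 and Q = 166/468 ≈ 0.354701.
Under the Kimura two-parameter model, d = −½ ln(1 − 2P − Q) − ¼ ln(1 − 2Q).
1 − 2P − Q = 0.465811, giving −½ ln(0.465811) = 0.381988.
1 − 2Q = 0.290598, giving −¼ ln(0.290598) = 0.308954.
d = 0.381988 + 0.308954 = 0.690942.
Under a molecular clock d = 2μt, so t = d/(2μ) = 0.690942 / (2 × 4.0 × 10^-8) = 8.64 million years.

8.64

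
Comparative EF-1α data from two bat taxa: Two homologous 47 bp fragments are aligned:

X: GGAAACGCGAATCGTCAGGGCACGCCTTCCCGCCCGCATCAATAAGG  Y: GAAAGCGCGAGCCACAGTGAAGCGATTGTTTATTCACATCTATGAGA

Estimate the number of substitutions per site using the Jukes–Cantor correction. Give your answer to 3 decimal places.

The sequences differ at 25 of 47 sites, so p = 25/47 ≈ 0.531915.
d = −(3/4) ln(1 − 4p/3) = −0.75 ln(1 − 0.70922) = −0.75 ln(0.29078)
  = −0.75 × (-1.235188) = 0.926391 substitutions/site.

0.926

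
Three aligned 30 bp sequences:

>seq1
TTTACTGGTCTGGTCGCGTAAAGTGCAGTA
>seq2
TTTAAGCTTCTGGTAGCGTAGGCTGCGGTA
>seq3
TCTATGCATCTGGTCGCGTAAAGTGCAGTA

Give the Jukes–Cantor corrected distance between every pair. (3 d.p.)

d(seq1,seq2) = 0.383, d(seq1,seq3) = 0.188, d(seq2,seq3) = 0.330

seq1–seq2: 9/30 sites differ → p = 0.3, d = −0.75 ln(1 − 0.4) = 0.383119 ≈ 0.383.
seq1–seq3: 5/30 sites differ → p ≈ 0.166667, d = −0.75 ln(1 − 0.222223) = 0.188487 ≈ 0.188.
seq2–seq3: 8/30 sites differ → p ≈ 0.266667, d = −0.75 ln(1 − 0.355556) = 0.329526 ≈ 0.330.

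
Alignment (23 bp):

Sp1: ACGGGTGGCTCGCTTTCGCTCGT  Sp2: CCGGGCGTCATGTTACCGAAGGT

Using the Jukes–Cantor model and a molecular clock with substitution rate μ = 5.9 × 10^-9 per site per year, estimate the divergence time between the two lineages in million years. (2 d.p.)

64.53

The sequences differ at 11 of 23 sites, so p = 11/23 ≈ 0.478261.
d = −(3/4) ln(1 − 4p/3) = −0.75 ln(1 − 0.637681) = −0.75 ln(0.362319)
  = −0.75 × (-1.015230) = 0.761423 substitutions/site.
Under a molecular clock d = 2μt, so t = d/(2μ) = 0.761423 / (2 × 5.9 × 10^-9) = 64.53 million years.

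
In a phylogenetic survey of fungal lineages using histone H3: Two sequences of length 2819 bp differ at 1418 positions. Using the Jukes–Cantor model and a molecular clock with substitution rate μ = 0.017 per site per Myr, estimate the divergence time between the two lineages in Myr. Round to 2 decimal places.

24.50

p = 1418/2819 ≈ 0.503015.
d = −(3/4) ln(1 − 4p/3) = −0.75 ln(1 − 0.670687) = −0.75 ln(0.329313)
  = −0.75 × (-1.110747) = 0.833060 substitutions/site.
Under a molecular clock d = 2μt, so t = d/(2μ) = 0.833060 / (2 × 0.017) = 24.50 Myr.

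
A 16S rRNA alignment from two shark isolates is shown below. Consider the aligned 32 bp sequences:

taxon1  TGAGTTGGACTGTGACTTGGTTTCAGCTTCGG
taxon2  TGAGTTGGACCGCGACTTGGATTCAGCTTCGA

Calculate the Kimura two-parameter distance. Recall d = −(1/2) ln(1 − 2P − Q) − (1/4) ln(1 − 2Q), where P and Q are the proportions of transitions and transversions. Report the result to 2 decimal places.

0.14

Of 32 sites, 3 differences are transitions and 1 are transversions, so P = 3/32 = 0.09375 and Q = 1/32 = 0.03125.
Under the Kimura two-parameter model, d = −½ ln(1 − 2P − Q) − ¼ ln(1 − 2Q).
1 − 2P − Q = 0.78125, giving −½ ln(0.78125) = 0.123430.
1 − 2Q = 0.9375, giving −¼ ln(0.9375) = 0.016135.
d = 0.123430 + 0.016135 = 0.139565.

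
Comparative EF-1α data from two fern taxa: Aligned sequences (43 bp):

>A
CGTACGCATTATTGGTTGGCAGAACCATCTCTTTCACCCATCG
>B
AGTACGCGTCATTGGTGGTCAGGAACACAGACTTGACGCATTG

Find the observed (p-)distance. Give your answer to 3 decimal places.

The sequences differ at 15 of 43 positions.
p = 15/43 = 0.348837… ≈ 0.349 (to 3 d.p.).

0.349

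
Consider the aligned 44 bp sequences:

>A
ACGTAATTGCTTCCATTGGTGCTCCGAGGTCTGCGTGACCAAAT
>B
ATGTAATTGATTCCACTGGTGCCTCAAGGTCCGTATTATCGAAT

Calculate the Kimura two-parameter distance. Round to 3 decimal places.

Of 44 sites, 10 differences are transitions and 2 are transversions, so P = 10/44 ≈ 0.227273 and Q = 2/44 ≈ 0.045455.
Under the Kimura two-parameter model, d = −½ ln(1 − 2P − Q) − ¼ ln(1 − 2Q).
1 − 2P − Q = 0.499999, giving −½ ln(0.499999) = 0.346575.
1 − 2Q = 0.90909, giving −¼ ln(0.90909) = 0.023828.
d = 0.346575 + 0.023828 = 0.370403.

0.370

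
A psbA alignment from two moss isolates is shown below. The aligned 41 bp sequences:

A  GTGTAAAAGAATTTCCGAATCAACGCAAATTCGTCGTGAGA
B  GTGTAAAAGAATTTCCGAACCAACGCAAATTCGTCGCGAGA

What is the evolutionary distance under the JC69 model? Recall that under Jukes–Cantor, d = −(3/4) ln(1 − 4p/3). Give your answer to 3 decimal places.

0.050

The sequences differ at 2 of 41 sites (20, 37), so p = 2/41 ≈ 0.04878.
d = −(3/4) ln(1 − 4p/3) = −0.75 ln(1 − 0.06504) = −0.75 ln(0.93496)
  = −0.75 × (-0.067252) = 0.050439 substitutions/site.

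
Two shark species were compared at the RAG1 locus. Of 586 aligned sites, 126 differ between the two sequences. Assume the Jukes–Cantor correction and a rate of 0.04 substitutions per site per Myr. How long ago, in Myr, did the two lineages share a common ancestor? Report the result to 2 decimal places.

p = 126/586 ≈ 0.215017.
d = −(3/4) ln(1 − 4p/3) = −0.75 ln(1 − 0.286689) = −0.75 ln(0.713311)
  = −0.75 × (-0.337838) = 0.253379 substitutions/site.
Under a molecular clock d = 2μt, so t = d/(2μ) = 0.253379 / (2 × 0.04) = 3.17 Myr.

3.17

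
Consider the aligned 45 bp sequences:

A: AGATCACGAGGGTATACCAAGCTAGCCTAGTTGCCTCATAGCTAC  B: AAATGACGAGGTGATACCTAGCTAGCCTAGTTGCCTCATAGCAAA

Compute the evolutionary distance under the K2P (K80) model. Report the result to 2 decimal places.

0.18

Of 45 sites, 1 differences are transitions and 6 are transversions, so P = 1/45 ≈ 0.022222 and Q = 6/45 ≈ 0.133333.
Under the Kimura two-parameter model, d = −½ ln(1 − 2P − Q) − ¼ ln(1 − 2Q).
1 − 2P − Q = 0.822223, giving −½ ln(0.822223) = 0.097872.
1 − 2Q = 0.733334, giving −¼ ln(0.733334) = 0.077539.
d = 0.097872 + 0.077539 = 0.175411.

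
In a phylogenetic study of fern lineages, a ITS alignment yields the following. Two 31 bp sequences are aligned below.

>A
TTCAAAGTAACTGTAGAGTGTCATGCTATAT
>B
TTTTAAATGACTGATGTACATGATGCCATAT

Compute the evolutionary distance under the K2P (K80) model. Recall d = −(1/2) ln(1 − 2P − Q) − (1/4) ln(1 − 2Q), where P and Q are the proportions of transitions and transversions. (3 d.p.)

Of 31 sites, 7 differences are transitions and 5 are transversions, so P = 7/31 ≈ 0.225806 and Q = 5/31 ≈ 0.16129.
Under the Kimura two-parameter model, d = −½ ln(1 − 2P − Q) − ¼ ln(1 − 2Q).
1 − 2P − Q = 0.387098, giving −½ ln(0.387098) = 0.474539.
1 − 2Q = 0.67742, giving −¼ ln(0.67742) = 0.097366.
d = 0.474539 + 0.097366 = 0.571905.

0.572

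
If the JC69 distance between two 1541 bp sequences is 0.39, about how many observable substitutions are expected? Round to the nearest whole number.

469

Invert JC69: p = (3/4)(1 − e^(−4d/3)) = 0.75 × (1 − e^(-0.52)) = 0.75 × (1 − 0.594521) = 0.304109.
Expected differing sites = pL ≈ 0.304109 × 1541 = 468.631969 ≈ 469.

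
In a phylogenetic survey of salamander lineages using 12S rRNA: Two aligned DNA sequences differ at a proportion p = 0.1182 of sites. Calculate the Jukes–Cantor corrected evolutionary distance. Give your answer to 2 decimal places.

d = −(3/4) ln(1 − 4p/3) = −0.75 ln(1 − 0.1576) = −0.75 ln(0.8424)
  = −0.75 × (-0.171500) = 0.128625 substitutions/site.

0.13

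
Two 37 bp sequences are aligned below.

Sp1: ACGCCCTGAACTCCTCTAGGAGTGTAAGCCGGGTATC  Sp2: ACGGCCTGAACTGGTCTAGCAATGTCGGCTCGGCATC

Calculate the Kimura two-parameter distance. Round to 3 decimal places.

Of 37 sites, 4 differences are transitions and 6 are transversions, so P = 4/37 ≈ 0.108108 and Q = 6/37 ≈ 0.162162.
Under the Kimura two-parameter model, d = −½ ln(1 − 2P − Q) − ¼ ln(1 − 2Q).
1 − 2P − Q = 0.621622, giving −½ ln(0.621622) = 0.237712.
1 − 2Q = 0.675676, giving −¼ ln(0.675676) = 0.098010.
d = 0.237712 + 0.098010 = 0.335722.

0.336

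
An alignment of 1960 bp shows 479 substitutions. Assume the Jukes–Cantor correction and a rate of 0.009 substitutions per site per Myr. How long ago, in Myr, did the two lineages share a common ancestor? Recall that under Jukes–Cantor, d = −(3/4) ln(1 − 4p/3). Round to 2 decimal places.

16.43

p = 479/1960 ≈ 0.244388.
d = −(3/4) ln(1 − 4p/3) = −0.75 ln(1 − 0.325851) = −0.75 ln(0.674149)
  = −0.75 × (-0.394304) = 0.295728 substitutions/site.
Under a molecular clock d = 2μt, so t = d/(2μ) = 0.295728 / (2 × 0.009) = 16.43 Myr.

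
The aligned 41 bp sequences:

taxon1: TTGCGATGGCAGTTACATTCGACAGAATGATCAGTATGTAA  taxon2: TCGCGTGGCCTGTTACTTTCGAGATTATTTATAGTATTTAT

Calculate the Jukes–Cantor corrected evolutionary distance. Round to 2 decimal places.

The sequences differ at 15 of 41 sites, so p = 15/41 ≈ 0.365854.
d = −(3/4) ln(1 − 4p/3) = −0.75 ln(1 − 0.487805) = −0.75 ln(0.512195)
  = −0.75 × (-0.669050) = 0.501788 substitutions/site.

0.50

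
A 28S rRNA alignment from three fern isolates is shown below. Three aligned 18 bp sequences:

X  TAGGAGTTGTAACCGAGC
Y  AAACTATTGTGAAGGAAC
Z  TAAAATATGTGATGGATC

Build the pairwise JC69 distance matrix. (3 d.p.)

X–Y: 9/18 sites differ → p = 0.5, d = −0.75 ln(1 − 0.666667) = 0.823960 ≈ 0.824.
X–Z: 8/18 sites differ → p ≈ 0.444444, d = −0.75 ln(1 − 0.592592) = 0.673455 ≈ 0.673.
Y–Z: 7/18 sites differ → p ≈ 0.388889, d = −0.75 ln(1 − 0.518519) = 0.548166 ≈ 0.548.

d(X,Y) = 0.824, d(X,Z) = 0.673, d(Y,Z) = 0.548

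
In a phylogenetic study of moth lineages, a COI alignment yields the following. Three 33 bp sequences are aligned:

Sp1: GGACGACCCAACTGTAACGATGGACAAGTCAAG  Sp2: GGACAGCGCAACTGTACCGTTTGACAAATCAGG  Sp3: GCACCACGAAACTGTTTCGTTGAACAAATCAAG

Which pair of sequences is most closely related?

Sp1 and Sp2

Sp1–Sp2: 8/33 differ, p = 0.242, d = 0.293.
Sp1–Sp3: 9/33 differ, p = 0.273, d = 0.339.
Sp2–Sp3: 9/33 differ, p = 0.273, d = 0.339.
The smallest distance is between Sp1 and Sp2.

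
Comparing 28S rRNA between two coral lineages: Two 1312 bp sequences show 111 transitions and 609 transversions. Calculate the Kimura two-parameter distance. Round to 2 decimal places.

P = 111/1312 ≈ 0.084604 and Q = 609/1312 ≈ 0.464177.
Under the Kimura two-parameter model, d = −½ ln(1 − 2P − Q) − ¼ ln(1 − 2Q).
1 − 2P − Q = 0.366615, giving −½ ln(0.366615) = 0.501722.
1 − 2Q = 0.071646, giving −¼ ln(0.071646) = 0.659004.
d = 0.501722 + 0.659004 = 1.160726.

1.16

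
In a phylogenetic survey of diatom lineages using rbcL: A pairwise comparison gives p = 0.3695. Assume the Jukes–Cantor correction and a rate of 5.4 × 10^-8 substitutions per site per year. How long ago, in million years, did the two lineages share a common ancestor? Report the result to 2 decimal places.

4.71

d = −(3/4) ln(1 − 4p/3) = −0.75 ln(1 − 0.492667) = −0.75 ln(0.507333)
  = −0.75 × (-0.678588) = 0.508941 substitutions/site.
Under a molecular clock d = 2μt, so t = d/(2μ) = 0.508941 / (2 × 5.4 × 10^-8) = 4.71 million years.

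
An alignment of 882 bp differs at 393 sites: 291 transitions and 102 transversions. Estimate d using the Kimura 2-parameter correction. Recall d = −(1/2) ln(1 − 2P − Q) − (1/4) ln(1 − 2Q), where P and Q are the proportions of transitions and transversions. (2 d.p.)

0.81

P = 291/882 ≈ 0.329932 and Q = 102/882 ≈ 0.115646.
Under the Kimura two-parameter model, d = −½ ln(1 − 2P − Q) − ¼ ln(1 − 2Q).
1 − 2P − Q = 0.22449, giving −½ ln(0.22449) = 0.746962.
1 − 2Q = 0.768708, giving −¼ ln(0.768708) = 0.065761.
d = 0.746962 + 0.065761 = 0.812723.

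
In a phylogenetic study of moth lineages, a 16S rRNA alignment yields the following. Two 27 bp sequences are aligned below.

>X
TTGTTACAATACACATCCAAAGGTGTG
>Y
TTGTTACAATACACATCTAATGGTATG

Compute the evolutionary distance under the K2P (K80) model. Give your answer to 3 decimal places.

0.122

Of 27 sites, 2 differences are transitions and 1 are transversions, so P = 2/27 ≈ 0.074074 and Q = 1/27 ≈ 0.037037.
Under the Kimura two-parameter model, d = −½ ln(1 − 2P − Q) − ¼ ln(1 − 2Q).
1 − 2P − Q = 0.814815, giving −½ ln(0.814815) = 0.102397.
1 − 2Q = 0.925926, giving −¼ ln(0.925926) = 0.019240.
d = 0.102397 + 0.019240 = 0.121637.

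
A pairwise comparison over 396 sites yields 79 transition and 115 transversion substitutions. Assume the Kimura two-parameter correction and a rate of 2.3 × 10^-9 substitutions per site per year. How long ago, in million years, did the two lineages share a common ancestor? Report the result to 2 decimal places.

174.34

P = 79/396 ≈ 0.199495 and Q = 115/396 ≈ 0.290404.
Under the Kimura two-parameter model, d = −½ ln(1 − 2P − Q) − ¼ ln(1 − 2Q).
1 − 2P − Q = 0.310606, giving −½ ln(0.310606) = 0.584615.
1 − 2Q = 0.419192, giving −¼ ln(0.419192) = 0.217357.
d = 0.584615 + 0.217357 = 0.801972.
Under a molecular clock d = 2μt, so t = d/(2μ) = 0.801972 / (2 × 2.3 × 10^-9) = 174.34 million years.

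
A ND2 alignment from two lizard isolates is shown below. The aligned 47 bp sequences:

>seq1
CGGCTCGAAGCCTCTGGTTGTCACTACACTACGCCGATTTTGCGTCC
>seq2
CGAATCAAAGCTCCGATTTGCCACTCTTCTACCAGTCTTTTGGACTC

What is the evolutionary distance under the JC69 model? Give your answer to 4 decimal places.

0.6793

The sequences differ at 21 of 47 sites, so p = 21/47 ≈ 0.446809.
d = −(3/4) ln(1 − 4p/3) = −0.75 ln(1 − 0.595745) = −0.75 ln(0.404255)
  = −0.75 × (-0.905709) = 0.679282 substitutions/site.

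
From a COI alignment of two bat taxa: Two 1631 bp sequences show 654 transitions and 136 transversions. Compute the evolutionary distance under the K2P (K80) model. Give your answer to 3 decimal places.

P = 654/1631 ≈ 0.400981 and Q = 136/1631 ≈ 0.083384.
Under the Kimura two-parameter model, d = −½ ln(1 − 2P − Q) − ¼ ln(1 − 2Q).
1 − 2P − Q = 0.114654, giving −½ ln(0.114654) = 1.082918.
1 − 2Q = 0.833232, giving −¼ ln(0.833232) = 0.045611.
d = 1.082918 + 0.045611 = 1.128529.

1.129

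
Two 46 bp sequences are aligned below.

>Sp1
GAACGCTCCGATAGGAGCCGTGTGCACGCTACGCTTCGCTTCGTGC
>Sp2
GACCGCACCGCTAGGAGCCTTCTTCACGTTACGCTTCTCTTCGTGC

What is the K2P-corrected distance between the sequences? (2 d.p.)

Of 46 sites, 1 differences are transitions and 7 are transversions, so P = 1/46 ≈ 0.021739 and Q = 7/46 ≈ 0.152174.
Under the Kimura two-parameter model, d = −½ ln(1 − 2P − Q) − ¼ ln(1 − 2Q).
1 − 2P − Q = 0.804348, giving −½ ln(0.804348) = 0.108862.
1 − 2Q = 0.695652, giving −¼ ln(0.695652) = 0.090726.
d = 0.108862 + 0.090726 = 0.199588.

0.20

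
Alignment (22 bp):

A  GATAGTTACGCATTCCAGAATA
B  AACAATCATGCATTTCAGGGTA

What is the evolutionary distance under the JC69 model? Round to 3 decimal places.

The sequences differ at 8 of 22 sites (1, 3, 5, 7, 9, 15, 19, 20), so p = 8/22 ≈ 0.363636.
d = −(3/4) ln(1 − 4p/3) = −0.75 ln(1 − 0.484848) = −0.75 ln(0.515152)
  = −0.75 × (-0.663293) = 0.497470 substitutions/site.

0.497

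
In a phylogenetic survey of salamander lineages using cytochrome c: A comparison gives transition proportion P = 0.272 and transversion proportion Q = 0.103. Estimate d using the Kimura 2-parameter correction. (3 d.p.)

Under the Kimura two-parameter model, d = −½ ln(1 − 2P − Q) − ¼ ln(1 − 2Q).
1 − 2P − Q = 0.353, giving −½ ln(0.353) = 0.520644.
1 − 2Q = 0.794, giving −¼ ln(0.794) = 0.057668.
d = 0.520644 + 0.057668 = 0.578312.

0.578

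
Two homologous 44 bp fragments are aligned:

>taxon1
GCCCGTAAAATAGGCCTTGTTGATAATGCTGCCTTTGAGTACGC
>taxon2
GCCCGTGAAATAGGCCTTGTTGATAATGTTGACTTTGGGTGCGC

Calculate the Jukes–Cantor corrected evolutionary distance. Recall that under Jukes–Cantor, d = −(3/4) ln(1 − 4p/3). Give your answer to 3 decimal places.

The sequences differ at 5 of 44 sites (7, 29, 32, 38, 41), so p = 5/44 ≈ 0.113636.
d = −(3/4) ln(1 − 4p/3) = −0.75 ln(1 − 0.151515) = −0.75 ln(0.848485)
  = −0.75 × (-0.164303) = 0.123227 substitutions/site.

0.123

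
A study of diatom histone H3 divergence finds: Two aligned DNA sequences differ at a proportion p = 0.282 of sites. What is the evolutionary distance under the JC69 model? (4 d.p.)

0.3537

d = −(3/4) ln(1 − 4p/3) = −0.75 ln(1 − 0.376) = −0.75 ln(0.624)
  = −0.75 × (-0.471605) = 0.353704 substitutions/site.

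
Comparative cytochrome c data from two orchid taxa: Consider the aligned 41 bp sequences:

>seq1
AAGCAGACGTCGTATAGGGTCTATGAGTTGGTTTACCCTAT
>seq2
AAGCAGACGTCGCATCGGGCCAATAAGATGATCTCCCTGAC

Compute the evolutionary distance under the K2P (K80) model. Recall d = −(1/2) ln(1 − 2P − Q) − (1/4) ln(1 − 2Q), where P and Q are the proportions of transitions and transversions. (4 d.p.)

0.3812

Of 41 sites, 7 differences are transitions and 5 are transversions, so P = 7/41 ≈ 0.170732 and Q = 5/41 ≈ 0.121951.
Under the Kimura two-parameter model, d = −½ ln(1 − 2P − Q) − ¼ ln(1 − 2Q).
1 − 2P − Q = 0.536585, giving −½ ln(0.536585) = 0.311265.
1 − 2Q = 0.756098, giving −¼ ln(0.756098) = 0.069896.
d = 0.311265 + 0.069896 = 0.381161.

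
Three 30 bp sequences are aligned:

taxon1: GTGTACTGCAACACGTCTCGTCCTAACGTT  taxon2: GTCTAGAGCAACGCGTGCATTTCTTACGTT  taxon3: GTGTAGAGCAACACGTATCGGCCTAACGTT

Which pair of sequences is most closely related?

taxon1–taxon2: 10/30 differ, p = 0.333, d = 0.441.
taxon1–taxon3: 4/30 differ, p = 0.133, d = 0.147.
taxon2–taxon3: 9/30 differ, p = 0.300, d = 0.383.
The smallest distance is between taxon1 and taxon3.

taxon1 and taxon3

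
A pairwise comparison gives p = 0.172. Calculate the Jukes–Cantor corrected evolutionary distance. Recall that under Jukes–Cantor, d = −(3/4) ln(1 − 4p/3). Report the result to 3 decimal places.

0.195

d = −(3/4) ln(1 − 4p/3) = −0.75 ln(1 − 0.229333) = −0.75 ln(0.770667)
  = −0.75 × (-0.260499) = 0.195374 substitutions/site.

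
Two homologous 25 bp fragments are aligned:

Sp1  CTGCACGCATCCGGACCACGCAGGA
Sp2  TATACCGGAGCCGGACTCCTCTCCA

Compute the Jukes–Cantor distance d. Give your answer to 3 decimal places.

0.886

The sequences differ at 13 of 25 sites, so p = 13/25 = 0.52.
d = −(3/4) ln(1 − 4p/3) = −0.75 ln(1 − 0.693333) = −0.75 ln(0.306667)
  = −0.75 × (-1.181993) = 0.886495 substitutions/site.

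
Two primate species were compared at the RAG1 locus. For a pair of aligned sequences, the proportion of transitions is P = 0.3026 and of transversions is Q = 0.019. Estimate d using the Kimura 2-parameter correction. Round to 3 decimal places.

Under the Kimura two-parameter model, d = −½ ln(1 − 2P − Q) − ¼ ln(1 − 2Q).
1 − 2P − Q = 0.3758, giving −½ ln(0.3758) = 0.489349.
1 − 2Q = 0.962, giving −¼ ln(0.962) = 0.009685.
d = 0.489349 + 0.009685 = 0.499034.

0.499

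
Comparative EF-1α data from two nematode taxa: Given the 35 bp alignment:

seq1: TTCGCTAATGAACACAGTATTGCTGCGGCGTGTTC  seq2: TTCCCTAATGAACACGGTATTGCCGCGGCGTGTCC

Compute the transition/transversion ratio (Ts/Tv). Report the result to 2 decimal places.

Transitions are A↔G and C↔T; transversions are all other mismatches.
Transitions: 3. Transversions: 1.
R = 3/1 = 3.00.

3.00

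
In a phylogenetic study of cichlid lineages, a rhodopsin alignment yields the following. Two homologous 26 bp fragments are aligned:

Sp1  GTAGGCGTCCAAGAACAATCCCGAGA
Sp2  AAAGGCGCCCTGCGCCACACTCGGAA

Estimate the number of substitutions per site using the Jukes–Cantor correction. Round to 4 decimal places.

0.8240

The sequences differ at 13 of 26 sites, so p = 13/26 = 0.5.
d = −(3/4) ln(1 − 4p/3) = −0.75 ln(1 − 0.666667) = −0.75 ln(0.333333)
  = −0.75 × (-1.098613) = 0.823960 substitutions/site.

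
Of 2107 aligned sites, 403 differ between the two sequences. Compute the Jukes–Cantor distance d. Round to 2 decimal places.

p = 403/2107 ≈ 0.191267.
d = −(3/4) ln(1 − 4p/3) = −0.75 ln(1 − 0.255023) = −0.75 ln(0.744977)
  = −0.75 × (-0.294402) = 0.220802 substitutions/site.

0.22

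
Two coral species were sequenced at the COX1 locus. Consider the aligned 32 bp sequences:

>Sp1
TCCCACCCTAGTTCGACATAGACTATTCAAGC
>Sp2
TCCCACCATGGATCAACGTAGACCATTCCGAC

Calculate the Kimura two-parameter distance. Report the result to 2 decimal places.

0.37

Of 32 sites, 6 differences are transitions and 3 are transversions, so P = 6/32 = 0.1875 and Q = 3/32 = 0.09375.
Under the Kimura two-parameter model, d = −½ ln(1 − 2P − Q) − ¼ ln(1 − 2Q).
1 − 2P − Q = 0.53125, giving −½ ln(0.53125) = 0.316261.
1 − 2Q = 0.8125, giving −¼ ln(0.8125) = 0.051910.
d = 0.316261 + 0.051910 = 0.368171.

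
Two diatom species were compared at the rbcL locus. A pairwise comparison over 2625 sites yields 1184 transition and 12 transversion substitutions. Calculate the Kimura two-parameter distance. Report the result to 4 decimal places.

P = 1184/2625 ≈ 0.451048 and Q = 12/2625 ≈ 0.004571.
Under the Kimura two-parameter model, d = −½ ln(1 − 2P − Q) − ¼ ln(1 − 2Q).
1 − 2P − Q = 0.093333, giving −½ ln(0.093333) = 1.185791.
1 − 2Q = 0.990858, giving −¼ ln(0.990858) = 0.002296.
d = 1.185791 + 0.002296 = 1.188087.

1.1881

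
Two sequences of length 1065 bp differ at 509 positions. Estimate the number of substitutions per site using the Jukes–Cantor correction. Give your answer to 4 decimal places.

0.7605

p = 509/1065 ≈ 0.477934.
d = −(3/4) ln(1 − 4p/3) = −0.75 ln(1 − 0.637245) = −0.75 ln(0.362755)
  = −0.75 × (-1.014028) = 0.760521 substitutions/site.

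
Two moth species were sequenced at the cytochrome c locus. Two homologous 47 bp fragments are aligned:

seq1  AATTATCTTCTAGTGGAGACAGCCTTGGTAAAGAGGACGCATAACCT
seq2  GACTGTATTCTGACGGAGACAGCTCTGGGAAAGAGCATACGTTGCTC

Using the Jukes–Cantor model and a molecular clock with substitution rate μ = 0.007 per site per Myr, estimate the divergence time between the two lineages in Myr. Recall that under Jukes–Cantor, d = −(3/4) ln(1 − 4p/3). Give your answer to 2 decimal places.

38.29

The sequences differ at 18 of 47 sites, so p = 18/47 ≈ 0.382979.
d = −(3/4) ln(1 − 4p/3) = −0.75 ln(1 − 0.510639) = −0.75 ln(0.489361)
  = −0.75 × (-0.714655) = 0.535991 substitutions/site.
Under a molecular clock d = 2μt, so t = d/(2μ) = 0.535991 / (2 × 0.007) = 38.29 Myr.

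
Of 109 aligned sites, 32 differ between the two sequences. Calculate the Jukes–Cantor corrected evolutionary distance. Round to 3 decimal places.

p = 32/109 ≈ 0.293578.
d = −(3/4) ln(1 − 4p/3) = −0.75 ln(1 − 0.391437) = −0.75 ln(0.608563)
  = −0.75 × (-0.496655) = 0.372491 substitutions/site.

0.372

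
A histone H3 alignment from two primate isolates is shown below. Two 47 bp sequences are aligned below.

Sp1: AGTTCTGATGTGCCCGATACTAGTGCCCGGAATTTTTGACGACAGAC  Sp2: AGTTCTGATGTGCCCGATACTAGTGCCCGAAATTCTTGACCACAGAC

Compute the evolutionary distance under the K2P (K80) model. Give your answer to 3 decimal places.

Of 47 sites, 2 differences are transitions and 1 are transversions, so P = 2/47 ≈ 0.042553 and Q = 1/47 ≈ 0.021277.
Under the Kimura two-parameter model, d = −½ ln(1 − 2P − Q) − ¼ ln(1 − 2Q).
1 − 2P − Q = 0.893617, giving −½ ln(0.893617) = 0.056239.
1 − 2Q = 0.957446, giving −¼ ln(0.957446) = 0.010871.
d = 0.056239 + 0.010871 = 0.067110.

0.067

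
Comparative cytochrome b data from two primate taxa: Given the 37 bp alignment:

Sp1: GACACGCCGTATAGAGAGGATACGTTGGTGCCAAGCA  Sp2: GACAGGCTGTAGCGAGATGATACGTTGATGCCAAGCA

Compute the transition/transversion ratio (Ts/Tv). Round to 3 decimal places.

Transitions are A↔G and C↔T; transversions are all other mismatches.
Transitions: 2. Transversions: 4.
R = 2/4 = 0.500.

0.500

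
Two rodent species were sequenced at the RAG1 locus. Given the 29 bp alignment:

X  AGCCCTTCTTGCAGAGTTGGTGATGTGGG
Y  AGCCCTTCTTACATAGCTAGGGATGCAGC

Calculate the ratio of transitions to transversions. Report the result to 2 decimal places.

Transitions are A↔G and C↔T; transversions are all other mismatches.
Transitions: 5. Transversions: 3.
R = 5/3 = 1.666666… ≈ 1.67 (to 2 d.p.).

1.67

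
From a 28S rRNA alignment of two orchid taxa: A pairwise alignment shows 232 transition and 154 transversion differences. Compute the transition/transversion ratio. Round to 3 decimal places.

R = 232/154 = 1.506493… ≈ 1.506 (to 3 d.p.).

1.506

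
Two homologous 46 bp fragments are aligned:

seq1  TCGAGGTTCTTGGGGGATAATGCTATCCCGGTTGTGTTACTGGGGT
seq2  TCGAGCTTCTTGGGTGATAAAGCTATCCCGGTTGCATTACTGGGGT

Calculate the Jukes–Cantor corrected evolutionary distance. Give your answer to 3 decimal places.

0.117

The sequences differ at 5 of 46 sites (6, 15, 21, 35, 36), so p = 5/46 ≈ 0.108696.
d = −(3/4) ln(1 − 4p/3) = −0.75 ln(1 − 0.144928) = −0.75 ln(0.855072)
  = −0.75 × (-0.156570) = 0.117428 substitutions/site.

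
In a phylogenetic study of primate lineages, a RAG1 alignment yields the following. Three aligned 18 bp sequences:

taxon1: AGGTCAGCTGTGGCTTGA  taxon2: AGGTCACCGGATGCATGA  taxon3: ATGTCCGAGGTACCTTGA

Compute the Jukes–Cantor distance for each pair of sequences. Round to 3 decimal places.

taxon1–taxon2: 5/18 sites differ → p ≈ 0.277778, d = −0.75 ln(1 − 0.370371) = 0.346968 ≈ 0.347.
taxon1–taxon3: 6/18 sites differ → p ≈ 0.333333, d = −0.75 ln(1 − 0.444444) = 0.440839 ≈ 0.441.
taxon2–taxon3: 8/18 sites differ → p ≈ 0.444444, d = −0.75 ln(1 − 0.592592) = 0.673455 ≈ 0.673.

d(taxon1,taxon2) = 0.347, d(taxon1,taxon3) = 0.441, d(taxon2,taxon3) = 0.673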